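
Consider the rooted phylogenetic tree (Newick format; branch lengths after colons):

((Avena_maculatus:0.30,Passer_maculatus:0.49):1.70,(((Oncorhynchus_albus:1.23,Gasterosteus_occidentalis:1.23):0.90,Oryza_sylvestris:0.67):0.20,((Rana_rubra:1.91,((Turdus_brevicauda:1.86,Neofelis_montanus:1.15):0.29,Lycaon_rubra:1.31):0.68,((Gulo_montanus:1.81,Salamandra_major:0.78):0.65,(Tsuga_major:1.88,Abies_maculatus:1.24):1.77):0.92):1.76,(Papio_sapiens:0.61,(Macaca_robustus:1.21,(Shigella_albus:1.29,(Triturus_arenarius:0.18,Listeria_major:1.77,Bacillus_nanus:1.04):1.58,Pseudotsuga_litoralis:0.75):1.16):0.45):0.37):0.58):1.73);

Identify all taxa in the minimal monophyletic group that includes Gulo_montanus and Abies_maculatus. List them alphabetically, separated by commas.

Tracing Gulo_montanus: it sits inside (Gulo_montanus,Salamandra_major).
Tracing Abies_maculatus: it sits inside (Tsuga_major,Abies_maculatus).
The smallest clade enclosing both is ((Gulo_montanus,Salamandra_major),(Tsuga_major,Abies_maculatus)); the answer is its 4 terminal taxa in alphabetical order.

Abies_maculatus, Gulo_montanus, Salamandra_major, Tsuga_major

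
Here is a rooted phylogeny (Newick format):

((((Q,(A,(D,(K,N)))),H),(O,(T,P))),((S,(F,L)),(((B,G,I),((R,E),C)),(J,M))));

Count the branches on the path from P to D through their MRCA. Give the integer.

8

The MRCA of P and D is the node subtending (((Q,(A,(D,(K,N)))),H),(O,(T,P))).
From P up to that node: 3 branches. From D up to the same node: 5 branches. Total: 3 + 5 = 8.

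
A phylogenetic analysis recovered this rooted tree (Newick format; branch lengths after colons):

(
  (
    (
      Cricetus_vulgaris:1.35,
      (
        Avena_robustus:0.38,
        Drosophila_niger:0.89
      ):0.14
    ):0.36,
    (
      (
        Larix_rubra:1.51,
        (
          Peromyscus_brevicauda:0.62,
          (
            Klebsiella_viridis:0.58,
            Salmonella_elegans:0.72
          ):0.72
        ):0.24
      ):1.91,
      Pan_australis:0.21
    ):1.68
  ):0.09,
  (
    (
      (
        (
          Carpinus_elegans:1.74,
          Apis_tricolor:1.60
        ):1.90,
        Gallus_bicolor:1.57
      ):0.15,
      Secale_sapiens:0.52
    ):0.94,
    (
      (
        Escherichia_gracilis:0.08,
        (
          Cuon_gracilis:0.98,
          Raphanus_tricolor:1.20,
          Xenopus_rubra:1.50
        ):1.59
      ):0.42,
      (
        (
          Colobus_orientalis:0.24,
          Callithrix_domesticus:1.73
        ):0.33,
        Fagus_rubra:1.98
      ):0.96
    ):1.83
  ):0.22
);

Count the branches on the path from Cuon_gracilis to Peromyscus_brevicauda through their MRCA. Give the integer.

10

The MRCA of Cuon_gracilis and Peromyscus_brevicauda is the root of the tree.
From Cuon_gracilis up to that node: 5 branches. From Peromyscus_brevicauda up to the same node: 5 branches. Total: 5 + 5 = 10.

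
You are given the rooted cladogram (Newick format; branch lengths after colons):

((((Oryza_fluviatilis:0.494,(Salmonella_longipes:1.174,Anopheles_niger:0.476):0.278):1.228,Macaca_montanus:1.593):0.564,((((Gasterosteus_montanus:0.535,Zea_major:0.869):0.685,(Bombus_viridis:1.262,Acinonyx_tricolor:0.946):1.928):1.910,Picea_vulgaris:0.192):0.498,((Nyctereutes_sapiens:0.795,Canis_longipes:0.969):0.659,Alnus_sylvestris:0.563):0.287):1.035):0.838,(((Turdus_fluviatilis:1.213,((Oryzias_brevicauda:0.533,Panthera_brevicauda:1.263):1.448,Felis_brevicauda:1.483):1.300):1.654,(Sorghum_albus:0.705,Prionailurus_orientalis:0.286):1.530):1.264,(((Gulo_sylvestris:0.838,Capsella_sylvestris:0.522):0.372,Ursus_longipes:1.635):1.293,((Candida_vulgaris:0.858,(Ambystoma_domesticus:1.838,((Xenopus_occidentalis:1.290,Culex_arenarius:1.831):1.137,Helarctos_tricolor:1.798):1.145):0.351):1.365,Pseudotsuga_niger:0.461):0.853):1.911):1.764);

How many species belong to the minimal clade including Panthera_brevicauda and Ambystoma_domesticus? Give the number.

The MRCA of Panthera_brevicauda and Ambystoma_domesticus is the node subtending (((Turdus_fluviatilis,((Oryzias_brevicauda,Panthera_brevicauda),Felis_brevicauda)),(Sorghum_albus,Prionailurus_orientalis)),(((Gulo_sylvestris,Capsella_sylvestris),Ursus_longipes),((Candida_vulgaris,(Ambystoma_domesticus,((Xenopus_occidentalis,Culex_arenarius),Helarctos_tricolor))),Pseudotsuga_niger))).
That clade contains 15 terminal taxa: Ambystoma_domesticus, Candida_vulgaris, Capsella_sylvestris, Culex_arenarius, Felis_brevicauda, Gulo_sylvestris, Helarctos_tricolor, Oryzias_brevicauda, Panthera_brevicauda, Prionailurus_orientalis, Pseudotsuga_niger, Sorghum_albus, Turdus_fluviatilis, Ursus_longipes, Xenopus_occidentalis.

15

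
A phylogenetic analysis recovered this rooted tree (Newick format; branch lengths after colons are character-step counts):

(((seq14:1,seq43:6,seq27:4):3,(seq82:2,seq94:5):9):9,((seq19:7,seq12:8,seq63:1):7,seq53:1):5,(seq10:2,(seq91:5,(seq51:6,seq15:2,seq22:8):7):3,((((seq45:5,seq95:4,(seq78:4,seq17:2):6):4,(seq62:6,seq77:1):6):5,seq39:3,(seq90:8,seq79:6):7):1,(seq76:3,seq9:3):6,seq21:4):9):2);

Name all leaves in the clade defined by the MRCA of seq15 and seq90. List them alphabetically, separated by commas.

Tracing seq15: it sits inside (seq51,seq15,seq22).
Tracing seq90: it sits inside (seq90,seq79).
The smallest clade enclosing both is (seq10,(seq91,(seq51,seq15,seq22)),((((seq45,seq95,(seq78,seq17)),(seq62,seq77)),seq39,(seq90,seq79)),(seq76,seq9),seq21)); the answer is its 17 terminal taxa in alphabetical order.

seq10, seq15, seq17, seq21, seq22, seq39, seq45, seq51, seq62, seq76, seq77, seq78, seq79, seq9, seq90, seq91, seq95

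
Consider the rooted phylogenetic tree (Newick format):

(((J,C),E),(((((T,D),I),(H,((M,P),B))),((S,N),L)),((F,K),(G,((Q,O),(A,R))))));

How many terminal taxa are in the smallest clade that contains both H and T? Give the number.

The MRCA of H and T is the node subtending (((T,D),I),(H,((M,P),B))).
That clade contains 7 terminal taxa: B, D, H, I, M, P, T.

7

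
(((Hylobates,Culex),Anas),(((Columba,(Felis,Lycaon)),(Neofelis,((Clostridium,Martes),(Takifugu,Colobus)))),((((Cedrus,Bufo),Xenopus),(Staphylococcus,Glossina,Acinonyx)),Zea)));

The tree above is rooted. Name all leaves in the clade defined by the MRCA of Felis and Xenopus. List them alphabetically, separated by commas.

Tracing Felis: it sits inside (Felis,Lycaon).
Tracing Xenopus: it sits inside ((Cedrus,Bufo),Xenopus).
The smallest clade enclosing both is (((Columba,(Felis,Lycaon)),(Neofelis,((Clostridium,Martes),(Takifugu,Colobus)))),((((Cedrus,Bufo),Xenopus),(Staphylococcus,Glossina,Acinonyx)),Zea)); the answer is its 15 terminal taxa in alphabetical order.

Acinonyx, Bufo, Cedrus, Clostridium, Colobus, Columba, Felis, Glossina, Lycaon, Martes, Neofelis, Staphylococcus, Takifugu, Xenopus, Zea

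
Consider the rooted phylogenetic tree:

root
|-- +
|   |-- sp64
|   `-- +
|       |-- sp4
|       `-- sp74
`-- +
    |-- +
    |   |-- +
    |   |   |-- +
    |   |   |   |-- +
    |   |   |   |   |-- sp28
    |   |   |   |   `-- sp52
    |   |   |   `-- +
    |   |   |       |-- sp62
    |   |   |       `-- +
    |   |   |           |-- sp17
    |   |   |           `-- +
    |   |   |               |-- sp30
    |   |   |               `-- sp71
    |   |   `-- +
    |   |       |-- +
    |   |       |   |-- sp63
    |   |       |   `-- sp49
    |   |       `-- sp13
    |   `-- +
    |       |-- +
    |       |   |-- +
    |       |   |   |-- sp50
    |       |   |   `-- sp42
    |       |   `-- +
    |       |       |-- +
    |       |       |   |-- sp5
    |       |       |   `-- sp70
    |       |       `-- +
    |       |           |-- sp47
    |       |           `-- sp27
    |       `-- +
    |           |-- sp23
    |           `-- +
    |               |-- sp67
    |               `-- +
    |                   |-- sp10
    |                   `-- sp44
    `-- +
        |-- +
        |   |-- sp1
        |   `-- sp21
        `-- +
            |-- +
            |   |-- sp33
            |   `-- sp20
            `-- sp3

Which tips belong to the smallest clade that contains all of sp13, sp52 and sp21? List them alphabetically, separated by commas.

Tracing sp13: it sits inside ((sp63,sp49),sp13).
Tracing sp52: it sits inside (sp28,sp52).
Tracing sp21: it sits inside (sp1,sp21).
The smallest clade enclosing all 3 is (((((sp28,sp52),(sp62,(sp17,(sp30,sp71)))),((sp63,sp49),sp13)),(((sp50,sp42),((sp5,sp70),(sp47,sp27))),(sp23,(sp67,(sp10,sp44))))),((sp1,sp21),((sp33,sp20),sp3))); the answer is its 24 terminal taxa in alphabetical order.

sp1, sp10, sp13, sp17, sp20, sp21, sp23, sp27, sp28, sp3, sp30, sp33, sp42, sp44, sp47, sp49, sp5, sp50, sp52, sp62, sp63, sp67, sp70, sp71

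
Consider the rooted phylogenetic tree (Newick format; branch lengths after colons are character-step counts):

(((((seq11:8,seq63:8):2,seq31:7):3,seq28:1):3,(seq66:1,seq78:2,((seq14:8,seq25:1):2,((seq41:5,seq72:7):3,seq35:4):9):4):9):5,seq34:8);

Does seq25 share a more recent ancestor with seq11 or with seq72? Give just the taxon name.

seq72

The MRCA of seq25 and seq72 subtends ((seq14,seq25),((seq41,seq72),seq35)) (5 taxa).
The MRCA of seq25 and seq11 subtends ((((seq11,seq63),seq31),seq28),(seq66,seq78,((seq14,seq25),((seq41,seq72),seq35)))) (11 taxa).
The first is nested inside the second, so seq25 shares a more recent common ancestor with seq72.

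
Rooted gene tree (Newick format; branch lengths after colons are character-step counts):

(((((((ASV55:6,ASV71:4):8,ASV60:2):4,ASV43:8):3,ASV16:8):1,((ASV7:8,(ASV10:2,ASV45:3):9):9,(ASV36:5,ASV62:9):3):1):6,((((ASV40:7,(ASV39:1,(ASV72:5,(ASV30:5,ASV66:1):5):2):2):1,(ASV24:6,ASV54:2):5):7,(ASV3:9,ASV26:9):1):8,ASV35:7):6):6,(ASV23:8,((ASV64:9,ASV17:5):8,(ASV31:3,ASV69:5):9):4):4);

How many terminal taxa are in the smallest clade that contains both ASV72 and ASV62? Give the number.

20

The MRCA of ASV72 and ASV62 is the node subtending ((((((ASV55,ASV71),ASV60),ASV43),ASV16),((ASV7,(ASV10,ASV45)),(ASV36,ASV62))),((((ASV40,(ASV39,(ASV72,(ASV30,ASV66)))),(ASV24,ASV54)),(ASV3,ASV26)),ASV35)).
That clade contains 20 terminal taxa: ASV10, ASV16, ASV24, ASV26, ASV3, ASV30, ASV35, ASV36, ASV39, ASV40, ASV43, ASV45, ASV54, ASV55, ASV60, ASV62, ASV66, ASV7, ASV71, ASV72.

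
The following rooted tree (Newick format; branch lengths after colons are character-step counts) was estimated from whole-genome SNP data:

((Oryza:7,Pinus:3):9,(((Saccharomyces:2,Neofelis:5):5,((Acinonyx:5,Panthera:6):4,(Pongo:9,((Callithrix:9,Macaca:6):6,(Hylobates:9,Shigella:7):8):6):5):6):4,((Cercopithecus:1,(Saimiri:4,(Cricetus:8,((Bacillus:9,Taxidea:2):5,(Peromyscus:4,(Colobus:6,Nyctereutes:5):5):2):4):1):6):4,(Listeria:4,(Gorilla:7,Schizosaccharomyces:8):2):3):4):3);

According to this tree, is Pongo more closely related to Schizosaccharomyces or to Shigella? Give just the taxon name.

The MRCA of Pongo and Shigella subtends (Pongo,((Callithrix,Macaca),(Hylobates,Shigella))) (5 taxa).
The MRCA of Pongo and Schizosaccharomyces subtends (((Saccharomyces,Neofelis),((Acinonyx,Panthera),(Pongo,((Callithrix,Macaca),(Hylobates,Shigella))))),((Cercopithecus,(Saimiri,(Cricetus,((Bacillus,Taxidea),(Peromyscus,(Colobus,Nyctereutes)))))),(Listeria,(Gorilla,Schizosaccharomyces)))) (20 taxa).
The first is nested inside the second, so Pongo shares a more recent common ancestor with Shigella.

Shigella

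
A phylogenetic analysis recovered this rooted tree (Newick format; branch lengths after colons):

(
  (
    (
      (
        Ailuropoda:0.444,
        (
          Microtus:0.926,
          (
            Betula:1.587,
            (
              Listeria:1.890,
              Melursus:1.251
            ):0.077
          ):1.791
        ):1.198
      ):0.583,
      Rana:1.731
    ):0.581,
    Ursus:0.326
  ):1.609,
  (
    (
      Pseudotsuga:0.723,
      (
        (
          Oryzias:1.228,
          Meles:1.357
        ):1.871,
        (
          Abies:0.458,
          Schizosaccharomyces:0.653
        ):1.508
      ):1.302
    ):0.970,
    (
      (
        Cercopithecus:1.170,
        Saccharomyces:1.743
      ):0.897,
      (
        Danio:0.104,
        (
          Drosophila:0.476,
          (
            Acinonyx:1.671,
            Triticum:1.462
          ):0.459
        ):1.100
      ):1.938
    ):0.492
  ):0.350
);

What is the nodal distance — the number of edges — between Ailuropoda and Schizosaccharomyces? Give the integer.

The MRCA of Ailuropoda and Schizosaccharomyces is the root of the tree.
From Ailuropoda up to that node: 4 branches. From Schizosaccharomyces up to the same node: 5 branches. Total: 4 + 5 = 9.

9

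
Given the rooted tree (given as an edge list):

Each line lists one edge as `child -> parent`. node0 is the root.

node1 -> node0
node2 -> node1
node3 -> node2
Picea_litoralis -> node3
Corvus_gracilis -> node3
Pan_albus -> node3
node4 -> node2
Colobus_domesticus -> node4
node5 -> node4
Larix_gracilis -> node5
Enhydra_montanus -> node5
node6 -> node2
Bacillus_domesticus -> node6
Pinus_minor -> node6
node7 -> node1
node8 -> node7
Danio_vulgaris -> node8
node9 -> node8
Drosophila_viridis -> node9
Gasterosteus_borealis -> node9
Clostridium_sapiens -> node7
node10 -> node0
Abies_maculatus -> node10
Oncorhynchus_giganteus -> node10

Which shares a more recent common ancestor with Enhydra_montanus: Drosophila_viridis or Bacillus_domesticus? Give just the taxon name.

The MRCA of Enhydra_montanus and Bacillus_domesticus subtends ((Picea_litoralis,Corvus_gracilis,Pan_albus),(Colobus_domesticus,(Larix_gracilis,Enhydra_montanus)),(Bacillus_domesticus,Pinus_minor)) (8 taxa).
The MRCA of Enhydra_montanus and Drosophila_viridis subtends (((Picea_litoralis,Corvus_gracilis,Pan_albus),(Colobus_domesticus,(Larix_gracilis,Enhydra_montanus)),(Bacillus_domesticus,Pinus_minor)),((Danio_vulgaris,(Drosophila_viridis,Gasterosteus_borealis)),Clostridium_sapiens)) (12 taxa).
The first is nested inside the second, so Enhydra_montanus shares a more recent common ancestor with Bacillus_domesticus.

Bacillus_domesticus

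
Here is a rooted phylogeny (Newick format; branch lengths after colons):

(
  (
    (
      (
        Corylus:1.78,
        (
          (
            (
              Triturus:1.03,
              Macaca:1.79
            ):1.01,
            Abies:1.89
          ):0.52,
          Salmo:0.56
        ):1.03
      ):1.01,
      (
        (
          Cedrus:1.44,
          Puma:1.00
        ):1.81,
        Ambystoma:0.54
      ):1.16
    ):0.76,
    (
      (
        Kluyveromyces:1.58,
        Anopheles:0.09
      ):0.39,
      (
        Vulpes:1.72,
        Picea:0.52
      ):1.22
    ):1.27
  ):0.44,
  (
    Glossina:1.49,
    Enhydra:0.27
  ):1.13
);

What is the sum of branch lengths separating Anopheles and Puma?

6.48

The path runs Anopheles → … → MRCA → … → Puma; the MRCA is the node subtending (((Corylus,(((Triturus,Macaca),Abies),Salmo)),((Cedrus,Puma),Ambystoma)),((Kluyveromyces,Anopheles),(Vulpes,Picea))).
Branch lengths along that path: 0.09 + 0.39 + 1.27 + 0.76 + 1.16 + 1.81 + 1.00 = 6.48.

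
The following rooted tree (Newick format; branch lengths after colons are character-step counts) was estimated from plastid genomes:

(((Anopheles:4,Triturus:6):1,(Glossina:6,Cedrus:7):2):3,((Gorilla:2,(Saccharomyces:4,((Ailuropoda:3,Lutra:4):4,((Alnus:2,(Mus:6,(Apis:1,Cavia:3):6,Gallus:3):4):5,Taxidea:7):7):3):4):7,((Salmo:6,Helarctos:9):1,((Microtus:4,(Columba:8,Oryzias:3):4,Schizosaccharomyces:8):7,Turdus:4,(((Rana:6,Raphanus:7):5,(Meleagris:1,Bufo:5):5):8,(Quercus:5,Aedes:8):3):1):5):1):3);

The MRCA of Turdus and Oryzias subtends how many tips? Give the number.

11

The MRCA of Turdus and Oryzias is the node subtending ((Microtus,(Columba,Oryzias),Schizosaccharomyces),Turdus,(((Rana,Raphanus),(Meleagris,Bufo)),(Quercus,Aedes))).
That clade contains 11 terminal taxa: Aedes, Bufo, Columba, Meleagris, Microtus, Oryzias, Quercus, Rana, Raphanus, Schizosaccharomyces, Turdus.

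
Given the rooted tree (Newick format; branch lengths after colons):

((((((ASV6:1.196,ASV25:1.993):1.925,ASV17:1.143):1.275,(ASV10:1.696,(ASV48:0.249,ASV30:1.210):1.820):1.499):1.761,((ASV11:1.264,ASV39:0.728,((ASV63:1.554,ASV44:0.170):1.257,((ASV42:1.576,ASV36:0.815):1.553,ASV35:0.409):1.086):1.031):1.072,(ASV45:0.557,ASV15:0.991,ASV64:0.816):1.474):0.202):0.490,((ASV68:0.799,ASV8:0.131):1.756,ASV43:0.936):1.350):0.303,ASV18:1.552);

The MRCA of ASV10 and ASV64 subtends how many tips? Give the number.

16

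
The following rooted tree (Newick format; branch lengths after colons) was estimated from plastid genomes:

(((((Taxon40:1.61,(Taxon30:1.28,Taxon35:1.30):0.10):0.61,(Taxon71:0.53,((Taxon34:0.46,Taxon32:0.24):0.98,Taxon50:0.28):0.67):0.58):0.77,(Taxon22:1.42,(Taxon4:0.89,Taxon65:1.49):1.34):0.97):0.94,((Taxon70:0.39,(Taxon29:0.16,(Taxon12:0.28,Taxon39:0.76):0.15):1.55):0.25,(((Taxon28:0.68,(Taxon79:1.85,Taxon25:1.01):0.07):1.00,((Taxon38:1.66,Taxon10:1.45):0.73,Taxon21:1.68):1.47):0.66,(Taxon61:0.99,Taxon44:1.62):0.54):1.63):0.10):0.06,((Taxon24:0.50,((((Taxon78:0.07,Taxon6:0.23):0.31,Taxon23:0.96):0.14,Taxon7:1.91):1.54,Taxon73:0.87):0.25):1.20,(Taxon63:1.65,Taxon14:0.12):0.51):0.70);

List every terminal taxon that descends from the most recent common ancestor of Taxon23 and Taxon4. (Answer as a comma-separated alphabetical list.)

Taxon10, Taxon12, Taxon14, Taxon21, Taxon22, Taxon23, Taxon24, Taxon25, Taxon28, Taxon29, Taxon30, Taxon32, Taxon34, Taxon35, Taxon38, Taxon39, Taxon4, Taxon40, Taxon44, Taxon50, Taxon6, Taxon61, Taxon63, Taxon65, Taxon7, Taxon70, Taxon71, Taxon73, Taxon78, Taxon79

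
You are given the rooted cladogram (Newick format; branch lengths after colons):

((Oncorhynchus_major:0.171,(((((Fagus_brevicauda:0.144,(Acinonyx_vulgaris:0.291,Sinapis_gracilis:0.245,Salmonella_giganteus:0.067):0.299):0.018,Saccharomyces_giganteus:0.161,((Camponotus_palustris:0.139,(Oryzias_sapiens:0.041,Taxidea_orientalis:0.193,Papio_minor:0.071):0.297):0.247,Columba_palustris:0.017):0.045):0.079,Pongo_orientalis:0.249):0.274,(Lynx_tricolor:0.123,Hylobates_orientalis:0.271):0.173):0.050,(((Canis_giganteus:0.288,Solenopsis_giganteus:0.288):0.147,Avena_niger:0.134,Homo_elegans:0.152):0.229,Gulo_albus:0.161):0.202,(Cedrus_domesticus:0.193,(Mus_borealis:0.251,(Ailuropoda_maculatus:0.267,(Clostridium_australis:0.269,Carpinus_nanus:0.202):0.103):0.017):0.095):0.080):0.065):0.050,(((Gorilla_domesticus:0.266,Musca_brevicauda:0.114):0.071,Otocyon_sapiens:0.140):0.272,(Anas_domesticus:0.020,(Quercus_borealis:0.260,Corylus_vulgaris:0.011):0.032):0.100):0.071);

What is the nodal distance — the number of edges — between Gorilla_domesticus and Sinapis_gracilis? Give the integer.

The MRCA of Gorilla_domesticus and Sinapis_gracilis is the root of the tree.
From Gorilla_domesticus up to that node: 4 branches. From Sinapis_gracilis up to the same node: 8 branches. Total: 4 + 8 = 12.

12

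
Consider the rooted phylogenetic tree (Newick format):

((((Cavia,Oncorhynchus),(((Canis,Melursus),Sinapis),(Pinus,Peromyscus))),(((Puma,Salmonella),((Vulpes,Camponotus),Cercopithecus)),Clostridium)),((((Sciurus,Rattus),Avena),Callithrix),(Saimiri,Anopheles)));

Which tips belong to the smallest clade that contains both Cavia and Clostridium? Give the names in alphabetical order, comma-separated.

Camponotus, Canis, Cavia, Cercopithecus, Clostridium, Melursus, Oncorhynchus, Peromyscus, Pinus, Puma, Salmonella, Sinapis, Vulpes

Tracing Cavia: it sits inside (Cavia,Oncorhynchus).
Tracing Clostridium: it sits inside (((Puma,Salmonella),((Vulpes,Camponotus),Cercopithecus)),Clostridium).
The smallest clade enclosing both is (((Cavia,Oncorhynchus),(((Canis,Melursus),Sinapis),(Pinus,Peromyscus))),(((Puma,Salmonella),((Vulpes,Camponotus),Cercopithecus)),Clostridium)); the answer is its 13 terminal taxa in alphabetical order.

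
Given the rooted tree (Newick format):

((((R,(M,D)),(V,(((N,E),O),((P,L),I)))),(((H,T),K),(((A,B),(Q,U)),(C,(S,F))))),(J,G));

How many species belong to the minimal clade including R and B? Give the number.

20

The MRCA of R and B is the node subtending (((R,(M,D)),(V,(((N,E),O),((P,L),I)))),(((H,T),K),(((A,B),(Q,U)),(C,(S,F))))).
That clade contains 20 terminal taxa: A, B, C, D, E, F, H, I, K, L, M, N, O, P, Q, R, S, T, U, V.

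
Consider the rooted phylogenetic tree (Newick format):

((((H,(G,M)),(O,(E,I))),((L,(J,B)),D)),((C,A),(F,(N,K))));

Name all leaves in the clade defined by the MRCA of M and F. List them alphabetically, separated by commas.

A, B, C, D, E, F, G, H, I, J, K, L, M, N, O

Tracing M: it sits inside (G,M).
Tracing F: it sits inside (F,(N,K)).
The smallest clade enclosing both is the whole tree (their MRCA is the root), so the answer is all 15 tips in alphabetical order.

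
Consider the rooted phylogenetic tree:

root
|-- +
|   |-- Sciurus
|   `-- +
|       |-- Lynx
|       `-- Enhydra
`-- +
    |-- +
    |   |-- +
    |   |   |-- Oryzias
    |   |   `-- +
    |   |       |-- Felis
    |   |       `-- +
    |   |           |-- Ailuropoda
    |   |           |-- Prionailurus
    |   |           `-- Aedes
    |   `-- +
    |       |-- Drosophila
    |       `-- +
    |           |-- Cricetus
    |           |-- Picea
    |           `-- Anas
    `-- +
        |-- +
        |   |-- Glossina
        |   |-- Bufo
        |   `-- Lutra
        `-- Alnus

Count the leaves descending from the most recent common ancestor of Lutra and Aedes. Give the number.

13

The MRCA of Lutra and Aedes is the node subtending (((Oryzias,(Felis,(Ailuropoda,Prionailurus,Aedes))),(Drosophila,(Cricetus,Picea,Anas))),((Glossina,Bufo,Lutra),Alnus)).
That clade contains 13 terminal taxa: Aedes, Ailuropoda, Alnus, Anas, Bufo, Cricetus, Drosophila, Felis, Glossina, Lutra, Oryzias, Picea, Prionailurus.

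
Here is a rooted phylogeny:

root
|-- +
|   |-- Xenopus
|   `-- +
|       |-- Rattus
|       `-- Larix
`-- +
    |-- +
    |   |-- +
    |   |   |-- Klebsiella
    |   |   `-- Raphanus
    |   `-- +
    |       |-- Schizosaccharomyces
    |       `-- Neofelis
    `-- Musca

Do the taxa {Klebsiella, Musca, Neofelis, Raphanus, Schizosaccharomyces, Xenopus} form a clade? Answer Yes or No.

The MRCA of the listed taxa is the root, so the smallest clade containing them is the whole tree.
That clade also contains Larix, Rattus, which are not in the proposed group, so the group is not monophyletic.

No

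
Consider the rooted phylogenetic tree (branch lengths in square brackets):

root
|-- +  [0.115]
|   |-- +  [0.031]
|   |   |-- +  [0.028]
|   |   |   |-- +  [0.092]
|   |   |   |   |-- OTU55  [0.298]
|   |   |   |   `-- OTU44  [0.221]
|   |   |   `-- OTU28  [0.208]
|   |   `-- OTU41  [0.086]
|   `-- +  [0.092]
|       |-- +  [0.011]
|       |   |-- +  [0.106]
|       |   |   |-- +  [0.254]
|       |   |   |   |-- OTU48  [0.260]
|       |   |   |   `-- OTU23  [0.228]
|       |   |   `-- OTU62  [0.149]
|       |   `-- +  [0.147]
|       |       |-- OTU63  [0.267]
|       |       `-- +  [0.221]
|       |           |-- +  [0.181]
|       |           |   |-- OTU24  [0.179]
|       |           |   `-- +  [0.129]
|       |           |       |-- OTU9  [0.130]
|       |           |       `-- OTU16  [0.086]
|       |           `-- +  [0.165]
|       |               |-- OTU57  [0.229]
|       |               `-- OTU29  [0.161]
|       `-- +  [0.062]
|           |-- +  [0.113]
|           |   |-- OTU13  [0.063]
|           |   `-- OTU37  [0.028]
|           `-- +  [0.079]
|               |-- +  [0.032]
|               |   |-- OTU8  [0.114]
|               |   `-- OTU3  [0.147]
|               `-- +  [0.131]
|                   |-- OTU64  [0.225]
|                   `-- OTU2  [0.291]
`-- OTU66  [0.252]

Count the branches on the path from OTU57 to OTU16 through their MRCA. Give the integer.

5

The MRCA of OTU57 and OTU16 is the node subtending ((OTU24,(OTU9,OTU16)),(OTU57,OTU29)).
From OTU57 up to that node: 2 branches. From OTU16 up to the same node: 3 branches. Total: 2 + 3 = 5.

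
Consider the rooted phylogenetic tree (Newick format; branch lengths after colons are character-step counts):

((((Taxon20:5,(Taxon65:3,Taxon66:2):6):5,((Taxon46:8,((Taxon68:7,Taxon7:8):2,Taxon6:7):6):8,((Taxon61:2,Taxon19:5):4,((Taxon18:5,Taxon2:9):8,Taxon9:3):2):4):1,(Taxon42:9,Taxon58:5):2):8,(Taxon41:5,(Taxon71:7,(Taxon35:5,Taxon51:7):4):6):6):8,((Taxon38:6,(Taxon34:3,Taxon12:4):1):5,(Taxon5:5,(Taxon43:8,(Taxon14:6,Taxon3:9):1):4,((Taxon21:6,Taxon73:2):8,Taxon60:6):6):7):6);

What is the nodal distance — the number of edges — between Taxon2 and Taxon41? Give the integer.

The MRCA of Taxon2 and Taxon41 is the node subtending (((Taxon20,(Taxon65,Taxon66)),((Taxon46,((Taxon68,Taxon7),Taxon6)),((Taxon61,Taxon19),((Taxon18,Taxon2),Taxon9))),(Taxon42,Taxon58)),(Taxon41,(Taxon71,(Taxon35,Taxon51)))).
From Taxon2 up to that node: 6 branches. From Taxon41 up to the same node: 2 branches. Total: 6 + 2 = 8.

8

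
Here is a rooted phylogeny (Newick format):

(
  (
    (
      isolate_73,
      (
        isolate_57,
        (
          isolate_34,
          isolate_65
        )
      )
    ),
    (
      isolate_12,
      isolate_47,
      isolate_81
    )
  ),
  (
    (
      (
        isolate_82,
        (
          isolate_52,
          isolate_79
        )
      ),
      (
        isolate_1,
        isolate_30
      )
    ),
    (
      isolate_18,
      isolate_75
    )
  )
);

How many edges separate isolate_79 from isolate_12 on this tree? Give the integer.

The MRCA of isolate_79 and isolate_12 is the root of the tree.
From isolate_79 up to that node: 5 branches. From isolate_12 up to the same node: 3 branches. Total: 5 + 3 = 8.

8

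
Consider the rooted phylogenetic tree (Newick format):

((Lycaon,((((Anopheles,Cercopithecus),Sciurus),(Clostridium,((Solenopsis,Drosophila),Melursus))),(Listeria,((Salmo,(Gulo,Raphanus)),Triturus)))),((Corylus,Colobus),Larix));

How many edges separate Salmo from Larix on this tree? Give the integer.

8

The MRCA of Salmo and Larix is the root of the tree.
From Salmo up to that node: 6 branches. From Larix up to the same node: 2 branches. Total: 6 + 2 = 8.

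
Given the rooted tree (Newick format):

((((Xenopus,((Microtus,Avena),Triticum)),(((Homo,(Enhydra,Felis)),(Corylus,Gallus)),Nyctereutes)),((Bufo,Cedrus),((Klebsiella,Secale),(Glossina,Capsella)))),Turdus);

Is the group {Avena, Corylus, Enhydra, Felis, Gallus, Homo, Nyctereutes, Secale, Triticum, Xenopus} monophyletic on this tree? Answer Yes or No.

The MRCA of the listed taxa subtends (((Xenopus,((Microtus,Avena),Triticum)),(((Homo,(Enhydra,Felis)),(Corylus,Gallus)),Nyctereutes)),((Bufo,Cedrus),((Klebsiella,Secale),(Glossina,Capsella)))).
That clade also contains Bufo, Capsella, Cedrus, Glossina, Klebsiella, Microtus, which are not in the proposed group, so the group is not monophyletic.

No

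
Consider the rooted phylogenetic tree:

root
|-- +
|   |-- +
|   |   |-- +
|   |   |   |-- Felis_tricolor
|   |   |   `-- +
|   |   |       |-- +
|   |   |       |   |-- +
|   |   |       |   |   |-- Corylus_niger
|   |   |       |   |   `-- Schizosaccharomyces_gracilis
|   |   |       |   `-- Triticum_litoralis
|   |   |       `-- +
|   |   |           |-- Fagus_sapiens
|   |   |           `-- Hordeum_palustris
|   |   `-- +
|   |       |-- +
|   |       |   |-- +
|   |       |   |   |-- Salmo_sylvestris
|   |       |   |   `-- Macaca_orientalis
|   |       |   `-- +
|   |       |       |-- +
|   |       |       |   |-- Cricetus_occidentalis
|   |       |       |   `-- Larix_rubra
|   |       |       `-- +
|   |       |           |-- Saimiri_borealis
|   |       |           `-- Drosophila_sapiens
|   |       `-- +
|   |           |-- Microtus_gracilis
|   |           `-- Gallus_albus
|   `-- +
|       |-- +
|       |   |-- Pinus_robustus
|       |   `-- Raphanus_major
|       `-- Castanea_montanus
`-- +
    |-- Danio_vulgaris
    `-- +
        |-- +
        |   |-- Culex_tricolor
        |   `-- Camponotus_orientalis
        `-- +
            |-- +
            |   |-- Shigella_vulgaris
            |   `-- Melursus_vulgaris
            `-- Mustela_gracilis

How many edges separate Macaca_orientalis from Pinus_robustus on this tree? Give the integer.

8

The MRCA of Macaca_orientalis and Pinus_robustus is the node subtending (((Felis_tricolor,(((Corylus_niger,Schizosaccharomyces_gracilis),Triticum_litoralis),(Fagus_sapiens,Hordeum_palustris))),(((Salmo_sylvestris,Macaca_orientalis),((Cricetus_occidentalis,Larix_rubra),(Saimiri_borealis,Drosophila_sapiens))),(Microtus_gracilis,Gallus_albus))),((Pinus_robustus,Raphanus_major),Castanea_montanus)).
From Macaca_orientalis up to that node: 5 branches. From Pinus_robustus up to the same node: 3 branches. Total: 5 + 3 = 8.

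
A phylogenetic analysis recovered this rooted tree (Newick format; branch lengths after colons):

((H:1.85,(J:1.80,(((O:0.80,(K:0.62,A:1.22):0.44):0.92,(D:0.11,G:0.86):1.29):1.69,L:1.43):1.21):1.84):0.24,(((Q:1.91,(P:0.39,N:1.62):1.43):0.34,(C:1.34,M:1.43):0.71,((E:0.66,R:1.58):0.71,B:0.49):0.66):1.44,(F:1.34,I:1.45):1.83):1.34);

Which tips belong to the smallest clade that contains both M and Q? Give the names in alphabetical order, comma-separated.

B, C, E, M, N, P, Q, R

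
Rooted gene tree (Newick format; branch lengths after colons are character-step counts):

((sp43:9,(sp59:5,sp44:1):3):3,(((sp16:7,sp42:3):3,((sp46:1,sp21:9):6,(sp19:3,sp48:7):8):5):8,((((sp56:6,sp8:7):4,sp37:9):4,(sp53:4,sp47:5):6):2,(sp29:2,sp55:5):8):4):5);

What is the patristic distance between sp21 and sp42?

The path runs sp21 → … → MRCA → … → sp42; the MRCA is the node subtending ((sp16,sp42),((sp46,sp21),(sp19,sp48))).
Branch lengths along that path: 9 + 6 + 5 + 3 + 3 = 26.

26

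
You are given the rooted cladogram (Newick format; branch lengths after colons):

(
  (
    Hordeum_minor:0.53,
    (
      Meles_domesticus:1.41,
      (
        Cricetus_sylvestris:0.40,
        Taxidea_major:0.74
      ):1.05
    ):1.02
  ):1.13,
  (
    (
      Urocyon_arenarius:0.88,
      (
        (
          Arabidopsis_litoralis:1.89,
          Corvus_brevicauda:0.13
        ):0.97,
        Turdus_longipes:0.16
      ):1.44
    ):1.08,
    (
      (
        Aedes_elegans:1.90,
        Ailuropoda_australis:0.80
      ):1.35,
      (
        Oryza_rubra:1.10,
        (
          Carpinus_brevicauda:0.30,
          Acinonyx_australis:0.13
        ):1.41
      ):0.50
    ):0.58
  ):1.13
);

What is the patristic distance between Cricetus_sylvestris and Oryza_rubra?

The path runs Cricetus_sylvestris → … → MRCA → … → Oryza_rubra; the MRCA is the root of the tree.
Branch lengths along that path: 0.40 + 1.05 + 1.02 + 1.13 + 1.13 + 0.58 + 0.50 + 1.10 = 6.91.

6.91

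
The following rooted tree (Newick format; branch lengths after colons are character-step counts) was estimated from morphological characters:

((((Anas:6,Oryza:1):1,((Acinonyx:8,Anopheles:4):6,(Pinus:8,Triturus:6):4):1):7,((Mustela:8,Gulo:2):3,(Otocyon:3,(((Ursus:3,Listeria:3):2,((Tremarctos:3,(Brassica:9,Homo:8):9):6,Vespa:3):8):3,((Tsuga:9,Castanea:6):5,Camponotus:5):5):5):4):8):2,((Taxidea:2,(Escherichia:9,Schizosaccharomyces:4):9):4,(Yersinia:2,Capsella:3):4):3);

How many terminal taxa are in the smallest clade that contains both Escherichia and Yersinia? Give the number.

The MRCA of Escherichia and Yersinia is the node subtending ((Taxidea,(Escherichia,Schizosaccharomyces)),(Yersinia,Capsella)).
That clade contains 5 terminal taxa: Capsella, Escherichia, Schizosaccharomyces, Taxidea, Yersinia.

5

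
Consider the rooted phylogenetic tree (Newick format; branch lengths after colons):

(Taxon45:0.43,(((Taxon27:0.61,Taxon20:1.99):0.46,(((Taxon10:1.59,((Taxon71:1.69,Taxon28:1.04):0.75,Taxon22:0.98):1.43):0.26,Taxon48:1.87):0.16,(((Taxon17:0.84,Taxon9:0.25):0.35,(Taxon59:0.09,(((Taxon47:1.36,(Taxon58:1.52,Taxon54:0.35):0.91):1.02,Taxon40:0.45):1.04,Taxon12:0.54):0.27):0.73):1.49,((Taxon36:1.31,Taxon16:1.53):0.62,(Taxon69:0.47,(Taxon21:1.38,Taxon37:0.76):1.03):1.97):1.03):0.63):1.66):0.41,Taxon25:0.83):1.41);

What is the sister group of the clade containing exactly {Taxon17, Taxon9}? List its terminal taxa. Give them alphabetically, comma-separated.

Taxon12, Taxon40, Taxon47, Taxon54, Taxon58, Taxon59

The clade containing exactly {Taxon17, Taxon9} attaches to the tree at the node subtending ((Taxon17,Taxon9),(Taxon59,(((Taxon47,(Taxon58,Taxon54)),Taxon40),Taxon12))).
The other lineage descending from that same node — the sister group — is (Taxon59,(((Taxon47,(Taxon58,Taxon54)),Taxon40),Taxon12)); its 6 tips in alphabetical order are the answer.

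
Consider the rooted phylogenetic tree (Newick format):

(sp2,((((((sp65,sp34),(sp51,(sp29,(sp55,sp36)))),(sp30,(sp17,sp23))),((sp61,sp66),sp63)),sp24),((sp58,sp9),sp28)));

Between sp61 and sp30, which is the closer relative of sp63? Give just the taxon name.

sp61

The MRCA of sp63 and sp61 subtends ((sp61,sp66),sp63) (3 taxa).
The MRCA of sp63 and sp30 subtends ((((sp65,sp34),(sp51,(sp29,(sp55,sp36)))),(sp30,(sp17,sp23))),((sp61,sp66),sp63)) (12 taxa).
The first is nested inside the second, so sp63 shares a more recent common ancestor with sp61.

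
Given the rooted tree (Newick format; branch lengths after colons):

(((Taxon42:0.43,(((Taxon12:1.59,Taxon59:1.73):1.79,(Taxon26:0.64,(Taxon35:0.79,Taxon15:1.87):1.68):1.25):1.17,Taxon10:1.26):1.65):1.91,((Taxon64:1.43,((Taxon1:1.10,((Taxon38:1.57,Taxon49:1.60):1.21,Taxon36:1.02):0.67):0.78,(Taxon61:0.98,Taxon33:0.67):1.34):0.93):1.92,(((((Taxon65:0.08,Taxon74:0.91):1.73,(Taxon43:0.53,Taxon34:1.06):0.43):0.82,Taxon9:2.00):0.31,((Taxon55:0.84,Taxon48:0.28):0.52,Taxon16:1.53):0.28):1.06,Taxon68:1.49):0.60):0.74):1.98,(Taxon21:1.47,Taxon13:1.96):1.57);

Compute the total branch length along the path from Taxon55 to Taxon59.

12.29

The path runs Taxon55 → … → MRCA → … → Taxon59; the MRCA is the node subtending ((Taxon42,(((Taxon12,Taxon59),(Taxon26,(Taxon35,Taxon15))),Taxon10)),((Taxon64,((Taxon1,((Taxon38,Taxon49),Taxon36)),(Taxon61,Taxon33))),(((((Taxon65,Taxon74),(Taxon43,Taxon34)),Taxon9),((Taxon55,Taxon48),Taxon16)),Taxon68))).
Branch lengths along that path: 0.84 + 0.52 + 0.28 + 1.06 + 0.60 + 0.74 + 1.91 + 1.65 + 1.17 + 1.79 + 1.73 = 12.29.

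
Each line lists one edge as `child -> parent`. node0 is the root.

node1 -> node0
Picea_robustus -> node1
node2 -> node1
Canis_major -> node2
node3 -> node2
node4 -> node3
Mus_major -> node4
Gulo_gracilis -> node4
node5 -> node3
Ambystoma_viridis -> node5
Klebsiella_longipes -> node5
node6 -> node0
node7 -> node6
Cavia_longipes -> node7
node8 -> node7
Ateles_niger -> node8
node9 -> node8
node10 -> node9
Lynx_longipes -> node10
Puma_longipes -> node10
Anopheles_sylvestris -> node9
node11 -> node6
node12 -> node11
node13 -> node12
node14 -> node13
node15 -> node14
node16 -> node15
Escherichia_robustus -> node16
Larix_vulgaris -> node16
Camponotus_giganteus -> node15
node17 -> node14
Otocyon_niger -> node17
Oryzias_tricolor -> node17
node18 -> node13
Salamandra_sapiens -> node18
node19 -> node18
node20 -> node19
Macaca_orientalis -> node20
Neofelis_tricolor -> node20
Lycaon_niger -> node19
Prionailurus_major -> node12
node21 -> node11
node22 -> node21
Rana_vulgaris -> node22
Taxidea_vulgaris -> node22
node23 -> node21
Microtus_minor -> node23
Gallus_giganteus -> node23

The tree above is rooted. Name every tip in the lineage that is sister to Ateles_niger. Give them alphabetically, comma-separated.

Anopheles_sylvestris, Lynx_longipes, Puma_longipes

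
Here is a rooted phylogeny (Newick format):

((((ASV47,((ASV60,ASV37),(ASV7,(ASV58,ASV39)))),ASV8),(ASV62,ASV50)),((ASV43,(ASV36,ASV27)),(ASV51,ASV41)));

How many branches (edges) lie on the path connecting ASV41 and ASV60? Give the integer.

The MRCA of ASV41 and ASV60 is the root of the tree.
From ASV41 up to that node: 3 branches. From ASV60 up to the same node: 6 branches. Total: 3 + 6 = 9.

9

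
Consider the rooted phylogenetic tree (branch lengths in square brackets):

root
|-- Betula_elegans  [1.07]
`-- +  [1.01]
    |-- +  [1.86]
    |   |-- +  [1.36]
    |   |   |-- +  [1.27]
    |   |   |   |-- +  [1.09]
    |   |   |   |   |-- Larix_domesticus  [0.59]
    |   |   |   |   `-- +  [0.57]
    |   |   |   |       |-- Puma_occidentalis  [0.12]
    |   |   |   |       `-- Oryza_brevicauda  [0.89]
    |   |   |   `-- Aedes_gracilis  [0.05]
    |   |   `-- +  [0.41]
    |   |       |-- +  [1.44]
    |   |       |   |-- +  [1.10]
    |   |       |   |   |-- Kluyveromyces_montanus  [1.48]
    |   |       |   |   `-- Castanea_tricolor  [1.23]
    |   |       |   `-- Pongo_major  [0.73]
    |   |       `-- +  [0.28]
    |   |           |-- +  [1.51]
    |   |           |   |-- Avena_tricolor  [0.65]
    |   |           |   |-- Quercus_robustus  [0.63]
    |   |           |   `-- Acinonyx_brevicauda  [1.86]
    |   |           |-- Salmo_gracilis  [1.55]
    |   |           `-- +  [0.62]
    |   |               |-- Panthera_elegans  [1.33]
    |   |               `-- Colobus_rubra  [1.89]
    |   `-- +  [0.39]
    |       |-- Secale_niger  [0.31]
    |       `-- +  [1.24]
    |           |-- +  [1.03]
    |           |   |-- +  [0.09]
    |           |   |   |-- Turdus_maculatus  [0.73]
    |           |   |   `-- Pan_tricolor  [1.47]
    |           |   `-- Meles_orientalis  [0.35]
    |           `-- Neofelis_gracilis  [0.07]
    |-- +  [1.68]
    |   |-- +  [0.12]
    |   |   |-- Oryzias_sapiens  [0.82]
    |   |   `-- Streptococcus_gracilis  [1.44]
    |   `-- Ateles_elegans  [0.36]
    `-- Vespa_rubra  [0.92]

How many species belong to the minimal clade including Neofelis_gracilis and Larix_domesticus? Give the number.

18

The MRCA of Neofelis_gracilis and Larix_domesticus is the node subtending ((((Larix_domesticus,(Puma_occidentalis,Oryza_brevicauda)),Aedes_gracilis),(((Kluyveromyces_montanus,Castanea_tricolor),Pongo_major),((Avena_tricolor,Quercus_robustus,Acinonyx_brevicauda),Salmo_gracilis,(Panthera_elegans,Colobus_rubra)))),(Secale_niger,(((Turdus_maculatus,Pan_tricolor),Meles_orientalis),Neofelis_gracilis))).
That clade contains 18 terminal taxa: Acinonyx_brevicauda, Aedes_gracilis, Avena_tricolor, Castanea_tricolor, Colobus_rubra, Kluyveromyces_montanus, Larix_domesticus, Meles_orientalis, Neofelis_gracilis, Oryza_brevicauda, Pan_tricolor, Panthera_elegans, Pongo_major, Puma_occidentalis, Quercus_robustus, Salmo_gracilis, Secale_niger, Turdus_maculatus.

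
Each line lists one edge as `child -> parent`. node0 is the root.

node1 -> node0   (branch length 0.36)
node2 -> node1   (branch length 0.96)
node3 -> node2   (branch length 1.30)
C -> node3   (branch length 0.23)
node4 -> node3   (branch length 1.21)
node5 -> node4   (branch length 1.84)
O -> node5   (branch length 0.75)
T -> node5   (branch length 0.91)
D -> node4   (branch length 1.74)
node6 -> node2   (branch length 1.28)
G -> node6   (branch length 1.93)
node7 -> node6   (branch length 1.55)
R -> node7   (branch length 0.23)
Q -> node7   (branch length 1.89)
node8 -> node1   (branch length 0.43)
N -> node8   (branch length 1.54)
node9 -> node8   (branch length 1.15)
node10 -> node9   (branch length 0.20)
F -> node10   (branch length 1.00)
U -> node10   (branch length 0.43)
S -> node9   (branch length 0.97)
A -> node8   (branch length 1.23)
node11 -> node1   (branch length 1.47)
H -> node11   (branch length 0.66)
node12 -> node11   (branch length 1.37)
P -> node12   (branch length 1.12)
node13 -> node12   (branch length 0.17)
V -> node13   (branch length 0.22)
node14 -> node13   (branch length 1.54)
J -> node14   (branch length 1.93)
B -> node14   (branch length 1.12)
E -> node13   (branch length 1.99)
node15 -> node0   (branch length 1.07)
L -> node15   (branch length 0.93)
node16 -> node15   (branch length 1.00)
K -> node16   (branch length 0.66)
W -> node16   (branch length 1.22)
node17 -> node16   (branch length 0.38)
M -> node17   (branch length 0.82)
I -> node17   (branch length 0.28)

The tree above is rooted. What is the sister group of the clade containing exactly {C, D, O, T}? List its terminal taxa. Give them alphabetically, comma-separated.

G, Q, R

The clade containing exactly {C, D, O, T} attaches to the tree at the node subtending ((C,((O,T),D)),(G,(R,Q))).
The other lineage descending from that same node — the sister group — is (G,(R,Q)); its 3 tips in alphabetical order are the answer.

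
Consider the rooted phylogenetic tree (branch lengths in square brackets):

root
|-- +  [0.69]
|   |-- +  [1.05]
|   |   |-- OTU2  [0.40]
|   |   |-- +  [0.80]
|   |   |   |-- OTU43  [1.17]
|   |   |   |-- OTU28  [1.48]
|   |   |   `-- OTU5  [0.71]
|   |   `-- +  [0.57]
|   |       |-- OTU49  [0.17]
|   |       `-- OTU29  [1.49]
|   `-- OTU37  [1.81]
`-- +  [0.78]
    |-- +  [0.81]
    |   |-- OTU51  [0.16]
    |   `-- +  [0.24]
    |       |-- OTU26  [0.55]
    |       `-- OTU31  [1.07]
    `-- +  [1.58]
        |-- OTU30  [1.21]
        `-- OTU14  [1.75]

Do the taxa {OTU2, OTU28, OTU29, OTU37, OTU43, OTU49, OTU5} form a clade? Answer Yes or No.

The most recent common ancestor of these taxa subtends ((OTU2,(OTU43,OTU28,OTU5),(OTU49,OTU29)),OTU37).
That clade has exactly 7 tips — every listed taxon and nothing else — so the group is monophyletic.

Yes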